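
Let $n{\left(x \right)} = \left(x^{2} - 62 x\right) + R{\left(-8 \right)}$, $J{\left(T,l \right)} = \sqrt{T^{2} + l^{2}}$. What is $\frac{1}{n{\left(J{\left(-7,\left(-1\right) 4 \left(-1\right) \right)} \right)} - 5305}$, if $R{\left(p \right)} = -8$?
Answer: $- \frac{1312}{6822911} + \frac{31 \sqrt{65}}{13645822} \approx -0.00017398$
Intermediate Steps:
$n{\left(x \right)} = -8 + x^{2} - 62 x$ ($n{\left(x \right)} = \left(x^{2} - 62 x\right) - 8 = -8 + x^{2} - 62 x$)
$\frac{1}{n{\left(J{\left(-7,\left(-1\right) 4 \left(-1\right) \right)} \right)} - 5305} = \frac{1}{\left(-8 + \left(\sqrt{\left(-7\right)^{2} + \left(\left(-1\right) 4 \left(-1\right)\right)^{2}}\right)^{2} - 62 \sqrt{\left(-7\right)^{2} + \left(\left(-1\right) 4 \left(-1\right)\right)^{2}}\right) - 5305} = \frac{1}{\left(-8 + \left(\sqrt{49 + \left(\left(-4\right) \left(-1\right)\right)^{2}}\right)^{2} - 62 \sqrt{49 + \left(\left(-4\right) \left(-1\right)\right)^{2}}\right) - 5305} = \frac{1}{\left(-8 + \left(\sqrt{49 + 4^{2}}\right)^{2} - 62 \sqrt{49 + 4^{2}}\right) - 5305} = \frac{1}{\left(-8 + \left(\sqrt{49 + 16}\right)^{2} - 62 \sqrt{49 + 16}\right) - 5305} = \frac{1}{\left(-8 + \left(\sqrt{65}\right)^{2} - 62 \sqrt{65}\right) - 5305} = \frac{1}{\left(-8 + 65 - 62 \sqrt{65}\right) - 5305} = \frac{1}{\left(57 - 62 \sqrt{65}\right) - 5305} = \frac{1}{-5248 - 62 \sqrt{65}}$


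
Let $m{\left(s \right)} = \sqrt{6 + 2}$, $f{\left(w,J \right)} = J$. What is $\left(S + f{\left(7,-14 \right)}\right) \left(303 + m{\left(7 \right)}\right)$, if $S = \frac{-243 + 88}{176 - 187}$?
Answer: $\frac{303}{11} + \frac{2 \sqrt{2}}{11} \approx 27.803$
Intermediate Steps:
$S = \frac{155}{11}$ ($S = - \frac{155}{-11} = \left(-155\right) \left(- \frac{1}{11}\right) = \frac{155}{11} \approx 14.091$)
$m{\left(s \right)} = 2 \sqrt{2}$ ($m{\left(s \right)} = \sqrt{8} = 2 \sqrt{2}$)
$\left(S + f{\left(7,-14 \right)}\right) \left(303 + m{\left(7 \right)}\right) = \left(\frac{155}{11} - 14\right) \left(303 + 2 \sqrt{2}\right) = \frac{303 + 2 \sqrt{2}}{11} = \frac{303}{11} + \frac{2 \sqrt{2}}{11}$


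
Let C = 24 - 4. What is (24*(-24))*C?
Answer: -11520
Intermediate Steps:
C = 20
(24*(-24))*C = (24*(-24))*20 = -576*20 = -11520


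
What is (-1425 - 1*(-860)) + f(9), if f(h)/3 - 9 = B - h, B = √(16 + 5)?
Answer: -565 + 3*√21 ≈ -551.25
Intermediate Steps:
B = √21 ≈ 4.5826
f(h) = 27 - 3*h + 3*√21 (f(h) = 27 + 3*(√21 - h) = 27 + (-3*h + 3*√21) = 27 - 3*h + 3*√21)
(-1425 - 1*(-860)) + f(9) = (-1425 - 1*(-860)) + (27 - 3*9 + 3*√21) = (-1425 + 860) + (27 - 27 + 3*√21) = -565 + 3*√21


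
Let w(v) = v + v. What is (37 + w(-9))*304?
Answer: 5776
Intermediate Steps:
w(v) = 2*v
(37 + w(-9))*304 = (37 + 2*(-9))*304 = (37 - 18)*304 = 19*304 = 5776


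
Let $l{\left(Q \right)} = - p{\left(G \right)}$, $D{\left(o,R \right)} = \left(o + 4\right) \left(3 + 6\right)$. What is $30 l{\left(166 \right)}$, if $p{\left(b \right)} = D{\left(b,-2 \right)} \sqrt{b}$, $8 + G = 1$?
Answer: $810 i \sqrt{7} \approx 2143.1 i$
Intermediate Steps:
$G = -7$ ($G = -8 + 1 = -7$)
$D{\left(o,R \right)} = 36 + 9 o$ ($D{\left(o,R \right)} = \left(4 + o\right) 9 = 36 + 9 o$)
$p{\left(b \right)} = \sqrt{b} \left(36 + 9 b\right)$ ($p{\left(b \right)} = \left(36 + 9 b\right) \sqrt{b} = \sqrt{b} \left(36 + 9 b\right)$)
$l{\left(Q \right)} = 27 i \sqrt{7}$ ($l{\left(Q \right)} = - 9 \sqrt{-7} \left(4 - 7\right) = - 9 i \sqrt{7} \left(-3\right) = - \left(-27\right) i \sqrt{7} = 27 i \sqrt{7}$)
$30 l{\left(166 \right)} = 30 \cdot 27 i \sqrt{7} = 810 i \sqrt{7}$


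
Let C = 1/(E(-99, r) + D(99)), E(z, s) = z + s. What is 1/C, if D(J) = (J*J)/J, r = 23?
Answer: 23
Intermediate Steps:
E(z, s) = s + z
D(J) = J (D(J) = J²/J = J)
C = 1/23 (C = 1/((23 - 99) + 99) = 1/(-76 + 99) = 1/23 ≈ 0.043478)
1/C = 1/(1/23) = 23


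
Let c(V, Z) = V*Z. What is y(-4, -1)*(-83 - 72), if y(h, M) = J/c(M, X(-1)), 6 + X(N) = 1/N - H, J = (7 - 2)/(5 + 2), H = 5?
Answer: -775/84 ≈ -9.2262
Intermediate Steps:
J = 5/7 ≈ 0.71429
X(N) = -11 + 1/N (X(N) = -6 + (1/N - 1*5) = -6 + (1/N - 5) = -6 + (-5 + 1/N) = -11 + 1/N)
y(h, M) = -5/(84*M) (y(h, M) = 5/(7*((M*(-11 + 1/(-1))))) = 5/(7*((M*(-11 - 1)))) = 5/(7*((M*(-12)))) = 5/(7*((-12*M))) = 5*(-1/(12*M))/7 = -5/(84*M))
y(-4, -1)*(-83 - 72) = (-5/84/(-1))*(-83 - 72) = -5/84*(-1)*(-155) = (5/84)*(-155) = -775/84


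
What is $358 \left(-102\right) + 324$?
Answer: $-36192$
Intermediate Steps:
$358 \left(-102\right) + 324 = -36516 + 324 = -36192$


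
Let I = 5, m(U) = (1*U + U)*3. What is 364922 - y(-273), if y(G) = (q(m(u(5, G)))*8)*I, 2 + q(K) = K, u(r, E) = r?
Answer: 363802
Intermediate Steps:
m(U) = 6*U (m(U) = (U + U)*3 = (2*U)*3 = 6*U)
q(K) = -2 + K
y(G) = 1120 (y(G) = ((-2 + 6*5)*8)*5 = ((-2 + 30)*8)*5 = (28*8)*5 = 224*5 = 1120)
364922 - y(-273) = 364922 - 1*1120 = 364922 - 1120 = 363802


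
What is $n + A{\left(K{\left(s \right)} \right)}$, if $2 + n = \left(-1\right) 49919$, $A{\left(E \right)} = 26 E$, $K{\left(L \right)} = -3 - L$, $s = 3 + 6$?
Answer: $-50233$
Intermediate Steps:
$s = 9$
$n = -49921$ ($n = -2 - 49919 = -49921$)
$n + A{\left(K{\left(s \right)} \right)} = -49921 + 26 \left(-3 - 9\right) = -49921 + 26 \left(-12\right) = -49921 - 312 = -50233$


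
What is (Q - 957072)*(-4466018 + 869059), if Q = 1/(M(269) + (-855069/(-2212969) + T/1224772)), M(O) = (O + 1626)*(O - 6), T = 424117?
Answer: 4650249759574508761987267234196/1350815952170412821 ≈ 3.4426e+12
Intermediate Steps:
M(O) = (-6 + O)*(1626 + O) (M(O) = (1626 + O)*(-6 + O) = (-6 + O)*(1626 + O))
Q = 2710382468068/1350815952170412821 (Q = 1/((-9756 + 269² + 1620*269) + (-855069/(-2212969) + 424117/1224772)) = 1/((-9756 + 72361 + 435780) + (-855069*(-1/2212969) + 424117*(1/1224772))) = 1/(498385 + (855069/2212969 + 424117/1224772)) = 1/(498385 + 1985822342641/2710382468068) = 1/(1350815952170412821/2710382468068) = 2710382468068/1350815952170412821 ≈ 2.0065e-6)
(Q - 957072)*(-4466018 + 869059) = (2710382468068/1350815952170412821 - 957072)*(-4466018 + 869059) = -1292828124972930956952044/1350815952170412821*(-3596959) = 4650249759574508761987267234196/1350815952170412821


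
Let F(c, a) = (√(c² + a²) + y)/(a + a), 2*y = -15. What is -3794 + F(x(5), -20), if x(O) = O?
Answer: -60701/16 - √17/8 ≈ -3794.3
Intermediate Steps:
y = -15/2 (y = (½)*(-15) = -15/2 ≈ -7.5000)
F(c, a) = (-15/2 + √(a² + c²))/(2*a) (F(c, a) = (√(c² + a²) - 15/2)/(a + a) = (√(a² + c²) - 15/2)/((2*a)) = (-15/2 + √(a² + c²))*(1/(2*a)) = (-15/2 + √(a² + c²))/(2*a))
-3794 + F(x(5), -20) = -3794 + (¼)*(-15 + 2*√((-20)² + 5²))/(-20) = -3794 + (¼)*(-1/20)*(-15 + 2*√(400 + 25)) = -3794 + (¼)*(-1/20)*(-15 + 2*√425) = -3794 + (¼)*(-1/20)*(-15 + 2*(5*√17)) = -3794 + (¼)*(-1/20)*(-15 + 10*√17) = -3794 + (3/16 - √17/8) = -60701/16 - √17/8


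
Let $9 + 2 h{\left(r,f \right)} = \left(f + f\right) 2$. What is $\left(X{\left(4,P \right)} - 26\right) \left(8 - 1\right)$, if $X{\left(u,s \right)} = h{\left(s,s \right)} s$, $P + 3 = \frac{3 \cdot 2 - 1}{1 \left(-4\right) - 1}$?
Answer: $168$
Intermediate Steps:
$h{\left(r,f \right)} = - \frac{9}{2} + 2 f$ ($h{\left(r,f \right)} = - \frac{9}{2} + \frac{\left(f + f\right) 2}{2} = - \frac{9}{2} + \frac{2 f 2}{2} = - \frac{9}{2} + \frac{4 f}{2} = - \frac{9}{2} + 2 f$)
$P = -4$ ($P = -3 + \frac{3 \cdot 2 - 1}{1 \left(-4\right) - 1} = -3 + \frac{6 - 1}{-4 - 1} = -3 + \frac{5}{-5} = -3 + 5 \left(- \frac{1}{5}\right) = -3 - 1 = -4$)
$X{\left(u,s \right)} = s \left(- \frac{9}{2} + 2 s\right)$ ($X{\left(u,s \right)} = \left(- \frac{9}{2} + 2 s\right) s = s \left(- \frac{9}{2} + 2 s\right)$)
$\left(X{\left(4,P \right)} - 26\right) \left(8 - 1\right) = \left(\frac{1}{2} \left(-4\right) \left(-9 + 4 \left(-4\right)\right) - 26\right) \left(8 - 1\right) = \left(\frac{1}{2} \left(-4\right) \left(-9 - 16\right) - 26\right) 7 = \left(\frac{1}{2} \left(-4\right) \left(-25\right) - 26\right) 7 = \left(50 - 26\right) 7 = 24 \cdot 7 = 168$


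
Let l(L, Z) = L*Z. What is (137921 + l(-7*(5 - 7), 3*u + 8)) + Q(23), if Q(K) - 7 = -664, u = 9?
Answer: 137754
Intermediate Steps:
Q(K) = -657 (Q(K) = 7 - 664 = -657)
(137921 + l(-7*(5 - 7), 3*u + 8)) + Q(23) = (137921 + (-7*(5 - 7))*(3*9 + 8)) - 657 = (137921 + (-7*(-2))*(27 + 8)) - 657 = (137921 + 14*35) - 657 = (137921 + 490) - 657 = 138411 - 657 = 137754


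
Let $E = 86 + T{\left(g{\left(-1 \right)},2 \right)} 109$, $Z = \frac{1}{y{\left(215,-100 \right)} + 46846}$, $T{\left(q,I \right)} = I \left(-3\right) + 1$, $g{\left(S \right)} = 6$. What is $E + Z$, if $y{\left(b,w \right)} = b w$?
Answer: $- \frac{11633813}{25346} \approx -459.0$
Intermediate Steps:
$T{\left(q,I \right)} = 1 - 3 I$ ($T{\left(q,I \right)} = - 3 I + 1 = 1 - 3 I$)
$Z = \frac{1}{25346}$ ($Z = \frac{1}{215 \left(-100\right) + 46846} = \frac{1}{-21500 + 46846} = \frac{1}{25346} \approx 3.9454 \cdot 10^{-5}$)
$E = -459$ ($E = 86 + \left(1 - 6\right) 109 = 86 - 545 = -459$)
$E + Z = -459 + \frac{1}{25346} = - \frac{11633813}{25346}$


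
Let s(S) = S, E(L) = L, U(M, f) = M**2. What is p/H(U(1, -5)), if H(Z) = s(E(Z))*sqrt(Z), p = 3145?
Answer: 3145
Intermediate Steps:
H(Z) = Z**(3/2) (H(Z) = Z*sqrt(Z) = Z**(3/2))
p/H(U(1, -5)) = 3145/((1**2)**(3/2)) = 3145/(1**(3/2)) = 3145/1 = 3145*1 = 3145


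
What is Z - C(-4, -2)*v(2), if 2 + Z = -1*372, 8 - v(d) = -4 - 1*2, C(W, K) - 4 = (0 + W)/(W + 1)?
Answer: -1346/3 ≈ -448.67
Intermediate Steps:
C(W, K) = 4 + W/(1 + W) (C(W, K) = 4 + (0 + W)/(W + 1) = 4 + W/(1 + W))
v(d) = 14 (v(d) = 8 - (-4 - 1*2) = 8 - (-4 - 2) = 8 - 1*(-6) = 8 + 6 = 14)
Z = -374 (Z = -2 - 1*372 = -2 - 372 = -374)
Z - C(-4, -2)*v(2) = -374 - (4 + 5*(-4))/(1 - 4)*14 = -374 - (4 - 20)/(-3)*14 = -374 - (-⅓*(-16))*14 = -374 - 16*14/3 = -374 - 1*224/3 = -374 - 224/3 = -1346/3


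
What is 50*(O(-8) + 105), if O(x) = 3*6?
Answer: 6150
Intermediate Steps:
O(x) = 18
50*(O(-8) + 105) = 50*(18 + 105) = 50*123 = 6150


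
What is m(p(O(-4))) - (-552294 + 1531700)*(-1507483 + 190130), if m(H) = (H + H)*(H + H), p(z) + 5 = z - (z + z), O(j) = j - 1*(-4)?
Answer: 1290223432418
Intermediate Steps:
O(j) = 4 + j (O(j) = j + 4 = 4 + j)
p(z) = -5 - z (p(z) = -5 + (z - (z + z)) = -5 + (z - 2*z) = -5 - z)
m(H) = 4*H**2 (m(H) = (2*H)*(2*H) = 4*H**2)
m(p(O(-4))) - (-552294 + 1531700)*(-1507483 + 190130) = 4*(-5 - (4 - 4))**2 - (-552294 + 1531700)*(-1507483 + 190130) = 4*(-5 - 1*0)**2 - 979406*(-1317353) = 4*(-5 + 0)**2 - 1*(-1290223432318) = 4*(-5)**2 + 1290223432318 = 4*25 + 1290223432318 = 100 + 1290223432318 = 1290223432418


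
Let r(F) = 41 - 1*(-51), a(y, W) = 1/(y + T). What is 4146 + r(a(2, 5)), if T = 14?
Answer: 4238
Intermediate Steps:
a(y, W) = 1/(14 + y) (a(y, W) = 1/(y + 14) = 1/(14 + y))
r(F) = 92 (r(F) = 41 + 51 = 92)
4146 + r(a(2, 5)) = 4146 + 92 = 4238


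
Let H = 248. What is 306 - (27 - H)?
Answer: 527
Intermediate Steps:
306 - (27 - H) = 306 - (27 - 1*248) = 306 - (27 - 248) = 306 - 1*(-221) = 306 + 221 = 527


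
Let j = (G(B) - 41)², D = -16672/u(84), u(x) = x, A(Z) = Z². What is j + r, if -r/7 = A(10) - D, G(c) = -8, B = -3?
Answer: 935/3 ≈ 311.67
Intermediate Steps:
D = -4168/21 (D = -16672/84 = -16672*1/84 = -4168/21 ≈ -198.48)
r = -6268/3 (r = -7*(10² - 1*(-4168/21)) = -7*(100 + 4168/21) = -7*6268/21 = -6268/3 ≈ -2089.3)
j = 2401 (j = (-8 - 41)² = (-49)² = 2401)
j + r = 2401 - 6268/3 = 935/3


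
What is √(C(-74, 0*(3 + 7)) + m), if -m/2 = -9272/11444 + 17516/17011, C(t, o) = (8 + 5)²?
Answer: 17*√1381512318810077/48668471 ≈ 12.983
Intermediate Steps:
C(t, o) = 169 (C(t, o) = 13² = 169)
m = -21363556/48668471 (m = -2*(-9272/11444 + 17516/17011) = -2*(-9272*1/11444 + 17516*(1/17011)) = -2*(-2318/2861 + 17516/17011) = -2*10681778/48668471 = -21363556/48668471 ≈ -0.43896)
√(C(-74, 0*(3 + 7)) + m) = √(169 - 21363556/48668471) = √(8203608043/48668471) = 17*√1381512318810077/48668471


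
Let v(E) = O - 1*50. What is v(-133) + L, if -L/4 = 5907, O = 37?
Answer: -23641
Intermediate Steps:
v(E) = -13 (v(E) = 37 - 1*50 = 37 - 50 = -13)
L = -23628 (L = -4*5907 = -23628)
v(-133) + L = -13 - 23628 = -23641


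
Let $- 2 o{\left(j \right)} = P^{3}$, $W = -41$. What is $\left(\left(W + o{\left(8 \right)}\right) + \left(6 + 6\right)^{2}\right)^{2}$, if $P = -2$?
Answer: $11449$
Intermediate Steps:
$o{\left(j \right)} = 4$ ($o{\left(j \right)} = - \frac{\left(-2\right)^{3}}{2} = \left(- \frac{1}{2}\right) \left(-8\right) = 4$)
$\left(\left(W + o{\left(8 \right)}\right) + \left(6 + 6\right)^{2}\right)^{2} = \left(\left(-41 + 4\right) + \left(6 + 6\right)^{2}\right)^{2} = \left(-37 + 12^{2}\right)^{2} = \left(-37 + 144\right)^{2} = 107^{2} = 11449$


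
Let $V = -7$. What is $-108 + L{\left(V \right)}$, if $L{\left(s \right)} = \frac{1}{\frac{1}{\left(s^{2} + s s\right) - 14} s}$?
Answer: $-120$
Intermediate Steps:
$L{\left(s \right)} = \frac{-14 + 2 s^{2}}{s}$ ($L{\left(s \right)} = \frac{1}{\frac{1}{\left(s^{2} + s^{2}\right) - 14} s} = \frac{1}{\frac{1}{2 s^{2} - 14} s} = \frac{1}{\frac{1}{-14 + 2 s^{2}} s} = \frac{-14 + 2 s^{2}}{s}$)
$-108 + L{\left(V \right)} = -108 + \left(- \frac{14}{-7} + 2 \left(-7\right)\right) = -108 - 12 = -120$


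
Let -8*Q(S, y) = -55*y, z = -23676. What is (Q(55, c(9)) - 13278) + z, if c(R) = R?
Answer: -295137/8 ≈ -36892.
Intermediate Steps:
Q(S, y) = 55*y/8 (Q(S, y) = -(-55)*y/8 = 55*y/8)
(Q(55, c(9)) - 13278) + z = ((55/8)*9 - 13278) - 23676 = (495/8 - 13278) - 23676 = -105729/8 - 23676 = -295137/8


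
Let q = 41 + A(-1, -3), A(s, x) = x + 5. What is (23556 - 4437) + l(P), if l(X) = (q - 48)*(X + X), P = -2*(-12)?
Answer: 18879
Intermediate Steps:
A(s, x) = 5 + x
q = 43 (q = 41 + (5 - 3) = 41 + 2 = 43)
P = 24
l(X) = -10*X (l(X) = (43 - 48)*(X + X) = -10*X)
(23556 - 4437) + l(P) = (23556 - 4437) - 10*24 = 19119 - 240 = 18879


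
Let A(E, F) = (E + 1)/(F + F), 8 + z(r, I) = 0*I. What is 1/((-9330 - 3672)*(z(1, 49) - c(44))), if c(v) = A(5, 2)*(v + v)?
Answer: 1/1820280 ≈ 5.4937e-7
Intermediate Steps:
z(r, I) = -8 (z(r, I) = -8 + 0*I = -8 + 0 = -8)
A(E, F) = (1 + E)/(2*F) (A(E, F) = (1 + E)/((2*F)) = (1 + E)*(1/(2*F)) = (1 + E)/(2*F))
c(v) = 3*v (c(v) = ((½)*(1 + 5)/2)*(v + v) = ((½)*(½)*6)*(2*v) = 3*(2*v)/2 = 3*v)
1/((-9330 - 3672)*(z(1, 49) - c(44))) = 1/((-9330 - 3672)*(-8 - 3*44)) = 1/((-13002)*(-8 - 1*132)) = -1/(13002*(-8 - 132)) = -1/13002/(-140) = -1/13002*(-1/140) = 1/1820280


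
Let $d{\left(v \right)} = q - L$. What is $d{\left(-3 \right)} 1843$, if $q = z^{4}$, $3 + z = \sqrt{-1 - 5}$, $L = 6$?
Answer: $-392559 - 66348 i \sqrt{6} \approx -3.9256 \cdot 10^{5} - 1.6252 \cdot 10^{5} i$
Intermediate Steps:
$z = -3 + i \sqrt{6}$ ($z = -3 + \sqrt{-1 - 5} = -3 + \sqrt{-6} = -3 + i \sqrt{6} \approx -3.0 + 2.4495 i$)
$q = \left(-3 + i \sqrt{6}\right)^{4} \approx -207.0 - 88.182 i$
$d{\left(v \right)} = -6 + \left(3 - i \sqrt{6}\right)^{4}$ ($d{\left(v \right)} = \left(3 - i \sqrt{6}\right)^{4} - 6 = -6 + \left(3 - i \sqrt{6}\right)^{4}$)
$d{\left(-3 \right)} 1843 = \left(-6 + \left(3 - i \sqrt{6}\right)^{4}\right) 1843 = -11058 + 1843 \left(3 - i \sqrt{6}\right)^{4}$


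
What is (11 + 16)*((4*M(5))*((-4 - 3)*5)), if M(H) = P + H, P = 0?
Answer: -18900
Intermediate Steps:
M(H) = H (M(H) = 0 + H = H)
(11 + 16)*((4*M(5))*((-4 - 3)*5)) = (11 + 16)*((4*5)*((-4 - 3)*5)) = 27*(20*(-7*5)) = 27*(20*(-35)) = 27*(-700) = -18900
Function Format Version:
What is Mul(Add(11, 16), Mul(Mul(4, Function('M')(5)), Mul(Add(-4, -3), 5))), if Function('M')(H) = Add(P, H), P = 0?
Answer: -18900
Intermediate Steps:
Function('M')(H) = H (Function('M')(H) = Add(0, H) = H)
Mul(Add(11, 16), Mul(Mul(4, Function('M')(5)), Mul(Add(-4, -3), 5))) = Mul(Add(11, 16), Mul(Mul(4, 5), Mul(Add(-4, -3), 5))) = Mul(27, Mul(20, Mul(-7, 5))) = Mul(27, Mul(20, -35)) = Mul(27, -700) = -18900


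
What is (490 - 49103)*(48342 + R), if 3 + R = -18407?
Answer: -1455084316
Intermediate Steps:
R = -18410 (R = -3 - 18407 = -18410)
(490 - 49103)*(48342 + R) = (490 - 49103)*(48342 - 18410) = -48613*29932 = -1455084316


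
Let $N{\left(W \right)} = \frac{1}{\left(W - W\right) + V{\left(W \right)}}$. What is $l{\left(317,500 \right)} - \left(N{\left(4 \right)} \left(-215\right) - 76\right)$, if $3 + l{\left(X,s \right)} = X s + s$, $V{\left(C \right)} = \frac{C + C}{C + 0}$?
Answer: $\frac{318361}{2} \approx 1.5918 \cdot 10^{5}$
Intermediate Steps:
$V{\left(C \right)} = 2$ ($V{\left(C \right)} = \frac{2 C}{C} = 2$)
$N{\left(W \right)} = \frac{1}{2}$ ($N{\left(W \right)} = \frac{1}{\left(W - W\right) + 2} = \frac{1}{0 + 2} = \frac{1}{2}$)
$l{\left(X,s \right)} = -3 + s + X s$ ($l{\left(X,s \right)} = -3 + \left(X s + s\right) = -3 + \left(s + X s\right) = -3 + s + X s$)
$l{\left(317,500 \right)} - \left(N{\left(4 \right)} \left(-215\right) - 76\right) = \left(-3 + 500 + 317 \cdot 500\right) - \left(\frac{1}{2} \left(-215\right) - 76\right) = \left(-3 + 500 + 158500\right) - \left(- \frac{215}{2} - 76\right) = 158997 - - \frac{367}{2} = 158997 + \frac{367}{2} = \frac{318361}{2}$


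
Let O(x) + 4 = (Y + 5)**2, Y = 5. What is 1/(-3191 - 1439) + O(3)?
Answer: 444479/4630 ≈ 96.000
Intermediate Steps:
O(x) = 96 (O(x) = -4 + (5 + 5)**2 = -4 + 10**2 = -4 + 100 = 96)
1/(-3191 - 1439) + O(3) = 1/(-3191 - 1439) + 96 = 1/(-4630) + 96 = -1/4630 + 96 = 444479/4630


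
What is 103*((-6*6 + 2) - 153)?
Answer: -19261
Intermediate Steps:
103*((-6*6 + 2) - 153) = 103*((-36 + 2) - 153) = 103*(-34 - 153) = 103*(-187) = -19261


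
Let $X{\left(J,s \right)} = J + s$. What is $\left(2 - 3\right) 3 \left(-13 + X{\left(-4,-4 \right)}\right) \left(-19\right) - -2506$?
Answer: $1309$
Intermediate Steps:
$\left(2 - 3\right) 3 \left(-13 + X{\left(-4,-4 \right)}\right) \left(-19\right) - -2506 = \left(2 - 3\right) 3 \left(-13 - 8\right) \left(-19\right) - -2506 = \left(-1\right) 3 \left(-13 - 8\right) \left(-19\right) + 2506 = \left(-3\right) \left(-21\right) \left(-19\right) + 2506 = 63 \left(-19\right) + 2506 = -1197 + 2506 = 1309$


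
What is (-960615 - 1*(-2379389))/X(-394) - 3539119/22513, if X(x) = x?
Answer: -16667635974/4435061 ≈ -3758.2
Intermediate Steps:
(-960615 - 1*(-2379389))/X(-394) - 3539119/22513 = (-960615 - 1*(-2379389))/(-394) - 3539119/22513 = (-960615 + 2379389)*(-1/394) - 3539119*1/22513 = 1418774*(-1/394) - 3539119/22513 = -709387/197 - 3539119/22513 = -16667635974/4435061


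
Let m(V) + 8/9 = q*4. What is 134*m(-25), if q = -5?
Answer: -25192/9 ≈ -2799.1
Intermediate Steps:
m(V) = -188/9 (m(V) = -8/9 - 5*4 = -8/9 - 20 = -188/9)
134*m(-25) = 134*(-188/9) = -25192/9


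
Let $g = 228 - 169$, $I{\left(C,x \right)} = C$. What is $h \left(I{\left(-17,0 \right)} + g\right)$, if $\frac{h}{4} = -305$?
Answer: $-51240$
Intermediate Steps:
$h = -1220$ ($h = 4 \left(-305\right) = -1220$)
$g = 59$ ($g = 228 - 169 = 59$)
$h \left(I{\left(-17,0 \right)} + g\right) = - 1220 \left(-17 + 59\right) = \left(-1220\right) 42 = -51240$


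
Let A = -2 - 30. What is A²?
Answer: 1024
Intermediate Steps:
A = -32
A² = (-32)² = 1024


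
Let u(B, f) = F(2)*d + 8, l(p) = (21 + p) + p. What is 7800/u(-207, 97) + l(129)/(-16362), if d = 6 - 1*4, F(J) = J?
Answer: 1181669/1818 ≈ 649.98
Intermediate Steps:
d = 2 (d = 6 - 4 = 2)
l(p) = 21 + 2*p
u(B, f) = 12 (u(B, f) = 2*2 + 8 = 4 + 8 = 12)
7800/u(-207, 97) + l(129)/(-16362) = 7800/12 + (21 + 2*129)/(-16362) = 7800*(1/12) + (21 + 258)*(-1/16362) = 650 + 279*(-1/16362) = 650 - 31/1818 = 1181669/1818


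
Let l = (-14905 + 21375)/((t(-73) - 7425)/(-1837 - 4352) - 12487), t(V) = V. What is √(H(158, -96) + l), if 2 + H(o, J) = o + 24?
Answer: √42869986536940086/15454909 ≈ 13.397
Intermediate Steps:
H(o, J) = 22 + o (H(o, J) = -2 + (o + 24) = -2 + (24 + o) = 22 + o)
l = -8008566/15454909 (l = (-14905 + 21375)/((-73 - 7425)/(-1837 - 4352) - 12487) = 6470/(-7498/(-6189) - 12487) = 6470/(-7498*(-1/6189) - 12487) = 6470/(7498/6189 - 12487) = 6470/(-77274545/6189) = 6470*(-6189/77274545) = -8008566/15454909 ≈ -0.51819)
√(H(158, -96) + l) = √((22 + 158) - 8008566/15454909) = √(180 - 8008566/15454909) = √(2773875054/15454909) = √42869986536940086/15454909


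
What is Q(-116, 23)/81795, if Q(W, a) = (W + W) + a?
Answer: -11/4305 ≈ -0.0025552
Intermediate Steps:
Q(W, a) = a + 2*W (Q(W, a) = 2*W + a = a + 2*W)
Q(-116, 23)/81795 = (23 + 2*(-116))/81795 = (23 - 232)*(1/81795) = -209*1/81795 = -11/4305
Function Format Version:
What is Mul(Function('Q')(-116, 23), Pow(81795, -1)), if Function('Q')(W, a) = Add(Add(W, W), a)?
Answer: Rational(-11, 4305) ≈ -0.0025552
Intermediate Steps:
Function('Q')(W, a) = Add(a, Mul(2, W)) (Function('Q')(W, a) = Add(Mul(2, W), a) = Add(a, Mul(2, W)))
Mul(Function('Q')(-116, 23), Pow(81795, -1)) = Mul(Add(23, Mul(2, -116)), Pow(81795, -1)) = Mul(Add(23, -232), Rational(1, 81795)) = Mul(-209, Rational(1, 81795)) = Rational(-11, 4305)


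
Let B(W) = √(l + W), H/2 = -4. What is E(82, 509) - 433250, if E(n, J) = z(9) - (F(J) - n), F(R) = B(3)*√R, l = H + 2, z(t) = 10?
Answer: -433158 - I*√1527 ≈ -4.3316e+5 - 39.077*I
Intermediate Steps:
H = -8 (H = 2*(-4) = -8)
l = -6 (l = -8 + 2 = -6)
B(W) = √(-6 + W)
F(R) = I*√3*√R (F(R) = √(-6 + 3)*√R = √(-3)*√R = (I*√3)*√R = I*√3*√R)
E(n, J) = 10 + n - I*√3*√J (E(n, J) = 10 - (I*√3*√J - n) = 10 - (-n + I*√3*√J) = 10 + (n - I*√3*√J) = 10 + n - I*√3*√J)
E(82, 509) - 433250 = (10 + 82 - I*√3*√509) - 433250 = (10 + 82 - I*√1527) - 433250 = (92 - I*√1527) - 433250 = -433158 - I*√1527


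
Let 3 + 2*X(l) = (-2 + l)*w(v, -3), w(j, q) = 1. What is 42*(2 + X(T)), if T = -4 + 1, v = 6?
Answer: -84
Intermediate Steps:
T = -3
X(l) = -5/2 + l/2 (X(l) = -3/2 + ((-2 + l)*1)/2 = -3/2 + (-2 + l)/2 = -3/2 + (-1 + l/2) = -5/2 + l/2)
42*(2 + X(T)) = 42*(2 + (-5/2 + (½)*(-3))) = 42*(2 + (-5/2 - 3/2)) = 42*(2 - 4) = 42*(-2) = -84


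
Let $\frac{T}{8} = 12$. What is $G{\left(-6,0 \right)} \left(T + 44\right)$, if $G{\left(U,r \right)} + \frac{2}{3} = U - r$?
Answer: $- \frac{2800}{3} \approx -933.33$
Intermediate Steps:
$G{\left(U,r \right)} = - \frac{2}{3} + U - r$ ($G{\left(U,r \right)} = - \frac{2}{3} + \left(U - r\right) = - \frac{2}{3} + U - r$)
$T = 96$ ($T = 8 \cdot 12 = 96$)
$G{\left(-6,0 \right)} \left(T + 44\right) = \left(- \frac{2}{3} - 6 - 0\right) \left(96 + 44\right) = \left(- \frac{2}{3} - 6 + 0\right) 140 = \left(- \frac{20}{3}\right) 140 = - \frac{2800}{3}$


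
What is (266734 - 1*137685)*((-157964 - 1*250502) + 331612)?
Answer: -9917931846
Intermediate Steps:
(266734 - 1*137685)*((-157964 - 1*250502) + 331612) = (266734 - 137685)*((-157964 - 250502) + 331612) = 129049*(-408466 + 331612) = 129049*(-76854) = -9917931846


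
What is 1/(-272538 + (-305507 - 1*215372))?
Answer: -1/793417 ≈ -1.2604e-6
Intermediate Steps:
1/(-272538 + (-305507 - 1*215372)) = 1/(-272538 + (-305507 - 215372)) = 1/(-272538 - 520879) = 1/(-793417) = -1/793417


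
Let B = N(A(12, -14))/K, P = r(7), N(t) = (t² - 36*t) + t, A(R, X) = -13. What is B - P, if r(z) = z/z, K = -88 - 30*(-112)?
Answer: -331/409 ≈ -0.80929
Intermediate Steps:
N(t) = t² - 35*t
K = 3272 (K = -88 + 3360 = 3272)
r(z) = 1
P = 1
B = 78/409 (B = -13*(-35 - 13)/3272 = -13*(-48)*(1/3272) = 624*(1/3272) = 78/409 ≈ 0.19071)
B - P = 78/409 - 1*1 = 78/409 - 1 = -331/409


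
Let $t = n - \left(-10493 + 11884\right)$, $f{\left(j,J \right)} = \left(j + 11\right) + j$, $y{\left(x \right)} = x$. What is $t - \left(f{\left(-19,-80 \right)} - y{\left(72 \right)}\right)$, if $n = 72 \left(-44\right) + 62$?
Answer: $-4398$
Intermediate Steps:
$n = -3106$ ($n = -3168 + 62 = -3106$)
$f{\left(j,J \right)} = 11 + 2 j$ ($f{\left(j,J \right)} = \left(11 + j\right) + j = 11 + 2 j$)
$t = -4497$ ($t = -3106 - \left(-10493 + 11884\right) = -3106 - 1391 = -4497$)
$t - \left(f{\left(-19,-80 \right)} - y{\left(72 \right)}\right) = -4497 - \left(\left(11 + 2 \left(-19\right)\right) - 72\right) = -4497 - \left(\left(11 - 38\right) - 72\right) = -4497 - \left(-27 - 72\right) = -4497 - -99 = -4497 + 99 = -4398$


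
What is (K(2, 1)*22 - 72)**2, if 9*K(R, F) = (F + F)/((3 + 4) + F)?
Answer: 1651225/324 ≈ 5096.4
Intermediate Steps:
K(R, F) = 2*F/(9*(7 + F)) (K(R, F) = ((F + F)/((3 + 4) + F))/9 = ((2*F)/(7 + F))/9 = (2*F/(7 + F))/9 = 2*F/(9*(7 + F)))
(K(2, 1)*22 - 72)**2 = (((2/9)*1/(7 + 1))*22 - 72)**2 = (((2/9)*1/8)*22 - 72)**2 = (((2/9)*1*(1/8))*22 - 72)**2 = ((1/36)*22 - 72)**2 = (11/18 - 72)**2 = (-1285/18)**2 = 1651225/324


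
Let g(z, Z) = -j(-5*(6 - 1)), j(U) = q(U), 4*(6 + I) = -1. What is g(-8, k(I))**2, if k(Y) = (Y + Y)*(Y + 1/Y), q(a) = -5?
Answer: 25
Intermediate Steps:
I = -25/4 (I = -6 + (1/4)*(-1) = -6 - 1/4 = -25/4 ≈ -6.2500)
k(Y) = 2*Y*(Y + 1/Y) (k(Y) = (2*Y)*(Y + 1/Y) = 2*Y*(Y + 1/Y))
j(U) = -5
g(z, Z) = 5 (g(z, Z) = -1*(-5) = 5)
g(-8, k(I))**2 = 5**2 = 25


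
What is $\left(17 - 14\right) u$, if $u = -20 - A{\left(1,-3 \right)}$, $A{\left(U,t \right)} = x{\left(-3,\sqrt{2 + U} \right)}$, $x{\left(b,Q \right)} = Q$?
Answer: $-60 - 3 \sqrt{3} \approx -65.196$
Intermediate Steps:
$A{\left(U,t \right)} = \sqrt{2 + U}$
$u = -20 - \sqrt{3}$ ($u = -20 - \sqrt{2 + 1} = -20 - \sqrt{3} \approx -21.732$)
$\left(17 - 14\right) u = \left(17 - 14\right) \left(-20 - \sqrt{3}\right) = 3 \left(-20 - \sqrt{3}\right) = -60 - 3 \sqrt{3}$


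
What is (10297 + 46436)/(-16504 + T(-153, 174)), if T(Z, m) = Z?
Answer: -56733/16657 ≈ -3.4060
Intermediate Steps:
(10297 + 46436)/(-16504 + T(-153, 174)) = (10297 + 46436)/(-16504 - 153) = 56733/(-16657) = 56733*(-1/16657) = -56733/16657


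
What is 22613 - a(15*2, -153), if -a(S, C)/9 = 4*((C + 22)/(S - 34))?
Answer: 23792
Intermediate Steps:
a(S, C) = -36*(22 + C)/(-34 + S) (a(S, C) = -36*(C + 22)/(S - 34) = -36*(22 + C)/(-34 + S))
22613 - a(15*2, -153) = 22613 - 36*(-22 - 1*(-153))/(-34 + 15*2) = 22613 - 36*(-22 + 153)/(-34 + 30) = 22613 - 36*131/(-4) = 22613 - 36*(-1)*131/4 = 22613 - 1*(-1179) = 22613 + 1179 = 23792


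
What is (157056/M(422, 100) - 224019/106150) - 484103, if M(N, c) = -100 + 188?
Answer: -51198308669/106150 ≈ -4.8232e+5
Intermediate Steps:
M(N, c) = 88
(157056/M(422, 100) - 224019/106150) - 484103 = (157056/88 - 224019/106150) - 484103 = (157056*(1/88) - 224019*1/106150) - 484103 = (19632/11 - 224019/106150) - 484103 = 189224781/106150 - 484103 = -51198308669/106150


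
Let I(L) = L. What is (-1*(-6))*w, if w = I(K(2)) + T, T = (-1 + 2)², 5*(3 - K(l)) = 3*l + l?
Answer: 72/5 ≈ 14.400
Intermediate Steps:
K(l) = 3 - 4*l/5 (K(l) = 3 - (3*l + l)/5 = 3 - 4*l/5)
T = 1 (T = 1² = 1)
w = 12/5 (w = (3 - ⅘*2) + 1 = (3 - 8/5) + 1 = 7/5 + 1 = 12/5 ≈ 2.4000)
(-1*(-6))*w = -1*(-6)*(12/5) = 6*(12/5) = 72/5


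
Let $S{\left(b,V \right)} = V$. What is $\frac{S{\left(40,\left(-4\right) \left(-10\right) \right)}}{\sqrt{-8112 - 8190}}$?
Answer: $- \frac{20 i \sqrt{16302}}{8151} \approx - 0.31328 i$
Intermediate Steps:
$\frac{S{\left(40,\left(-4\right) \left(-10\right) \right)}}{\sqrt{-8112 - 8190}} = \frac{\left(-4\right) \left(-10\right)}{\sqrt{-8112 - 8190}} = \frac{40}{\sqrt{-16302}} = \frac{40}{i \sqrt{16302}} = 40 \left(- \frac{i \sqrt{16302}}{16302}\right) = - \frac{20 i \sqrt{16302}}{8151}$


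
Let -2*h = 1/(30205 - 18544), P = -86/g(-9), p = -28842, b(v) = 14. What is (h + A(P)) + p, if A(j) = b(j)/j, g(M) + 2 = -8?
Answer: -28922451835/1002846 ≈ -28840.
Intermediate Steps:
g(M) = -10 (g(M) = -2 - 8 = -10)
P = 43/5 (P = -86/(-10) = -86*(-⅒) = 43/5 ≈ 8.6000)
h = -1/23322 (h = -1/(2*(30205 - 18544)) = -½/11661 = -½*1/11661 = -1/23322 ≈ -4.2878e-5)
A(j) = 14/j
(h + A(P)) + p = (-1/23322 + 14/(43/5)) - 28842 = (-1/23322 + 14*(5/43)) - 28842 = (-1/23322 + 70/43) - 28842 = 1632497/1002846 - 28842 = -28922451835/1002846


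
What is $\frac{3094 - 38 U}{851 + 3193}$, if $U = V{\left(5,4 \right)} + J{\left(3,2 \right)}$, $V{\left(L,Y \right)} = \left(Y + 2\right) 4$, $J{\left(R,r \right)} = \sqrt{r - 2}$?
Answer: $\frac{1091}{2022} \approx 0.53957$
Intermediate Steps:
$J{\left(R,r \right)} = \sqrt{-2 + r}$
$V{\left(L,Y \right)} = 8 + 4 Y$ ($V{\left(L,Y \right)} = \left(2 + Y\right) 4 = 8 + 4 Y$)
$U = 24$ ($U = \left(8 + 4 \cdot 4\right) + \sqrt{-2 + 2} = \left(8 + 16\right) + \sqrt{0} = 24 + 0 = 24$)
$\frac{3094 - 38 U}{851 + 3193} = \frac{3094 - 912}{851 + 3193} = \frac{3094 - 912}{4044} = 2182 \cdot \frac{1}{4044} = \frac{1091}{2022}$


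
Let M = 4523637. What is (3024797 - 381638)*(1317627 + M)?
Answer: 15439389512976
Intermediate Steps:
(3024797 - 381638)*(1317627 + M) = (3024797 - 381638)*(1317627 + 4523637) = 2643159*5841264 = 15439389512976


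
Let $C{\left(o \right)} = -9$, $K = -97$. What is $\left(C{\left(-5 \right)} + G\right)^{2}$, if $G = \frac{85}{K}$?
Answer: $\frac{917764}{9409} \approx 97.541$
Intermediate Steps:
$G = - \frac{85}{97}$ ($G = \frac{85}{-97} = 85 \left(- \frac{1}{97}\right) = - \frac{85}{97} \approx -0.87629$)
$\left(C{\left(-5 \right)} + G\right)^{2} = \left(-9 - \frac{85}{97}\right)^{2} = \left(- \frac{958}{97}\right)^{2} = \frac{917764}{9409}$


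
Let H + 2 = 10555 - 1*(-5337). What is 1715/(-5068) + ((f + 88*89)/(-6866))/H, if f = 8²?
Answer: -954835643/2821033420 ≈ -0.33847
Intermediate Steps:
f = 64
H = 15890 (H = -2 + (10555 - 1*(-5337)) = -2 + (10555 + 5337) = -2 + 15892 = 15890)
1715/(-5068) + ((f + 88*89)/(-6866))/H = 1715/(-5068) + ((64 + 88*89)/(-6866))/15890 = 1715*(-1/5068) + ((64 + 7832)*(-1/6866))*(1/15890) = -245/724 + (7896*(-1/6866))*(1/15890) = -245/724 - 3948/3433*1/15890 = -245/724 - 282/3896455 = -954835643/2821033420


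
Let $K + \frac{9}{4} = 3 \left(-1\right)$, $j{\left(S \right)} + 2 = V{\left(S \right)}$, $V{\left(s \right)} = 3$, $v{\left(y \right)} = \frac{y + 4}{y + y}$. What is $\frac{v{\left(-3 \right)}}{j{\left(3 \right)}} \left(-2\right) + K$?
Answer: $- \frac{59}{12} \approx -4.9167$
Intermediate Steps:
$v{\left(y \right)} = \frac{4 + y}{2 y}$
$j{\left(S \right)} = 1$ ($j{\left(S \right)} = -2 + 3 = 1$)
$K = - \frac{21}{4}$ ($K = - \frac{9}{4} + 3 \left(-1\right) = - \frac{9}{4} - 3 = - \frac{21}{4} \approx -5.25$)
$\frac{v{\left(-3 \right)}}{j{\left(3 \right)}} \left(-2\right) + K = \frac{\frac{1}{2} \frac{1}{-3} \left(4 - 3\right)}{1} \left(-2\right) - \frac{21}{4} = \frac{1}{2} \left(- \frac{1}{3}\right) 1 \cdot 1 \left(-2\right) - \frac{21}{4} = \left(- \frac{1}{6}\right) 1 \left(-2\right) - \frac{21}{4} = \left(- \frac{1}{6}\right) \left(-2\right) - \frac{21}{4} = \frac{1}{3} - \frac{21}{4} = - \frac{59}{12}$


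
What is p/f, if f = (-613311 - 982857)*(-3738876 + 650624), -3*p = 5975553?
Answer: -1991851/4929369018336 ≈ -4.0408e-7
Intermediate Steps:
p = -1991851 (p = -1/3*5975553 = -1991851)
f = 4929369018336 (f = -1596168*(-3088252) = 4929369018336)
p/f = -1991851/4929369018336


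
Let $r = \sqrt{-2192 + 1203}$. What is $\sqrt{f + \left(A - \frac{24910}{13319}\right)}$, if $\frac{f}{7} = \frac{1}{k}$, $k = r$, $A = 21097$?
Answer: $\frac{\sqrt{3660311293047222767 - 1228110853403 i \sqrt{989}}}{13172491} \approx 145.24 - 0.00076626 i$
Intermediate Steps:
$r = i \sqrt{989}$ ($r = \sqrt{-989} = i \sqrt{989} \approx 31.448 i$)
$k = i \sqrt{989} \approx 31.448 i$
$f = - \frac{7 i \sqrt{989}}{989}$ ($f = \frac{7}{i \sqrt{989}} = 7 \left(- \frac{i \sqrt{989}}{989}\right) = - \frac{7 i \sqrt{989}}{989} \approx - 0.22259 i$)
$\sqrt{f + \left(A - \frac{24910}{13319}\right)} = \sqrt{- \frac{7 i \sqrt{989}}{989} + \left(21097 - \frac{24910}{13319}\right)} = \sqrt{- \frac{7 i \sqrt{989}}{989} + \frac{280966033}{13319}} = \sqrt{\frac{280966033}{13319} - \frac{7 i \sqrt{989}}{989}}$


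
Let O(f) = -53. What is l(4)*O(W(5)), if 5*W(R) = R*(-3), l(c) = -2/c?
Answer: 53/2 ≈ 26.500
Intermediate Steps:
W(R) = -3*R/5 (W(R) = (R*(-3))/5 = (-3*R)/5 = -3*R/5)
l(4)*O(W(5)) = -2/4*(-53) = -2*¼*(-53) = -½*(-53) = 53/2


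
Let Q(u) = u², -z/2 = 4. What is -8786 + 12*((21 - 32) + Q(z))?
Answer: -8150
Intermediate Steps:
z = -8 (z = -2*4 = -8)
-8786 + 12*((21 - 32) + Q(z)) = -8786 + 12*((21 - 32) + (-8)²) = -8786 + 12*(-11 + 64) = -8786 + 12*53 = -8786 + 636 = -8150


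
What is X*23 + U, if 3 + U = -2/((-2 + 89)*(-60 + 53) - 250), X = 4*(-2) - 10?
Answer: -358201/859 ≈ -417.00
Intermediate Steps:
X = -18 (X = -8 - 10 = -18)
U = -2575/859 (U = -3 - 2/((-2 + 89)*(-60 + 53) - 250) = -3 - 2/(87*(-7) - 250) = -3 - 2/(-609 - 250) = -3 - 2/(-859) = -3 - 2*(-1/859) = -3 + 2/859 = -2575/859 ≈ -2.9977)
X*23 + U = -18*23 - 2575/859 = -414 - 2575/859 = -358201/859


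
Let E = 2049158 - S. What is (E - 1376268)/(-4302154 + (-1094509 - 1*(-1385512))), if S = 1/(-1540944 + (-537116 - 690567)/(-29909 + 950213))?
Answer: -954250982889414814/5688366277198602509 ≈ -0.16775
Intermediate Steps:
S = -920304/1418138154659 (S = 1/(-1540944 - 1227683/920304) = 1/(-1418138154659/920304) = -920304/1418138154659 ≈ -6.4895e-7)
E = 2905989144725647426/1418138154659 (E = 2049158 - 1*(-920304/1418138154659) = 2049158 + 920304/1418138154659 = 2905989144725647426/1418138154659 ≈ 2.0492e+6)
(E - 1376268)/(-4302154 + (-1094509 - 1*(-1385512))) = (2905989144725647426/1418138154659 - 1376268)/(-4302154 + (-1094509 - 1*(-1385512))) = 954250982889414814/(1418138154659*(-4302154 + (-1094509 + 1385512))) = 954250982889414814/(1418138154659*(-4302154 + 291003)) = (954250982889414814/1418138154659)/(-4011151) = (954250982889414814/1418138154659)*(-1/4011151) = -954250982889414814/5688366277198602509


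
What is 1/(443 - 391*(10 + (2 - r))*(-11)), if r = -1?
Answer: 1/56356 ≈ 1.7744e-5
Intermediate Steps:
1/(443 - 391*(10 + (2 - r))*(-11)) = 1/(443 - 391*(10 + (2 - 1*(-1)))*(-11)) = 1/(443 - 391*(10 + (2 + 1))*(-11)) = 1/(443 - 391*(10 + 3)*(-11)) = 1/(443 - 5083*(-11)) = 1/(443 - 391*(-143)) = 1/(443 + 55913) = 1/56356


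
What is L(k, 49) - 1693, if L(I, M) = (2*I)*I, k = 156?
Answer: 46979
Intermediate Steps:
L(I, M) = 2*I²
L(k, 49) - 1693 = 2*156² - 1693 = 2*24336 - 1693 = 48672 - 1693 = 46979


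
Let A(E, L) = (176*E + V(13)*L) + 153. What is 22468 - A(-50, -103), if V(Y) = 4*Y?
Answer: 36471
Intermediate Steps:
A(E, L) = 153 + 52*L + 176*E (A(E, L) = (176*E + (4*13)*L) + 153 = (176*E + 52*L) + 153 = (52*L + 176*E) + 153 = 153 + 52*L + 176*E)
22468 - A(-50, -103) = 22468 - (153 + 52*(-103) + 176*(-50)) = 22468 - (153 - 5356 - 8800) = 22468 - 1*(-14003) = 22468 + 14003 = 36471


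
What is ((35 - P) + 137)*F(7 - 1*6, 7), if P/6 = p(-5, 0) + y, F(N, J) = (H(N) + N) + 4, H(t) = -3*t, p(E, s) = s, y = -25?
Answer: 644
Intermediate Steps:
F(N, J) = 4 - 2*N (F(N, J) = (-3*N + N) + 4 = -2*N + 4 = 4 - 2*N)
P = -150 (P = 6*(0 - 25) = 6*(-25) = -150)
((35 - P) + 137)*F(7 - 1*6, 7) = ((35 - 1*(-150)) + 137)*(4 - 2*(7 - 1*6)) = ((35 + 150) + 137)*(4 - 2*(7 - 6)) = (185 + 137)*(4 - 2*1) = 322*(4 - 2) = 322*2 = 644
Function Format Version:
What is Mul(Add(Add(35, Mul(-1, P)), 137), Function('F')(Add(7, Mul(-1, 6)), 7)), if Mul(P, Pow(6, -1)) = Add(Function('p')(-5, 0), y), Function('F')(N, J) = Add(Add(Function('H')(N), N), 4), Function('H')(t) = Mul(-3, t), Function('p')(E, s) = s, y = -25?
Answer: 644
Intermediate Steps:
Function('F')(N, J) = Add(4, Mul(-2, N)) (Function('F')(N, J) = Add(Add(Mul(-3, N), N), 4) = Add(Mul(-2, N), 4) = Add(4, Mul(-2, N)))
P = -150 (P = Mul(6, Add(0, -25)) = Mul(6, -25) = -150)
Mul(Add(Add(35, Mul(-1, P)), 137), Function('F')(Add(7, Mul(-1, 6)), 7)) = Mul(Add(Add(35, Mul(-1, -150)), 137), Add(4, Mul(-2, Add(7, Mul(-1, 6))))) = Mul(Add(Add(35, 150), 137), Add(4, Mul(-2, Add(7, -6)))) = Mul(Add(185, 137), Add(4, Mul(-2, 1))) = Mul(322, Add(4, -2)) = Mul(322, 2) = 644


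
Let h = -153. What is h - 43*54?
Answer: -2475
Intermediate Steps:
h - 43*54 = -153 - 43*54 = -153 - 2322 = -2475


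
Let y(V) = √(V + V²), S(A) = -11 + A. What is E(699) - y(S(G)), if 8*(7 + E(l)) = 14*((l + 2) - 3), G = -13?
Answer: 2429/2 - 2*√138 ≈ 1191.0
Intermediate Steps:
E(l) = -35/4 + 7*l/4 (E(l) = -7 + (14*((l + 2) - 3))/8 = -7 + (14*((2 + l) - 3))/8 = -7 + (14*(-1 + l))/8 = -7 + (-14 + 14*l)/8 = -7 + (-7/4 + 7*l/4) = -35/4 + 7*l/4)
E(699) - y(S(G)) = (-35/4 + (7/4)*699) - √((-11 - 13)*(1 + (-11 - 13))) = (-35/4 + 4893/4) - √(-24*(1 - 24)) = 2429/2 - √(-24*(-23)) = 2429/2 - √552 = 2429/2 - 2*√138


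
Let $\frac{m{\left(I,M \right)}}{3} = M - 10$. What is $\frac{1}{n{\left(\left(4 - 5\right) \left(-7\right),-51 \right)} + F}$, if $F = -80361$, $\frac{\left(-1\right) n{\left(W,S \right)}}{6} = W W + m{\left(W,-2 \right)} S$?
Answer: $- \frac{1}{91671} \approx -1.0909 \cdot 10^{-5}$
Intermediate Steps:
$m{\left(I,M \right)} = -30 + 3 M$ ($m{\left(I,M \right)} = 3 \left(M - 10\right) = 3 \left(-10 + M\right) = -30 + 3 M$)
$n{\left(W,S \right)} = - 6 W^{2} + 216 S$ ($n{\left(W,S \right)} = - 6 \left(W W + \left(-30 + 3 \left(-2\right)\right) S\right) = - 6 \left(W^{2} + \left(-30 - 6\right) S\right) = - 6 \left(W^{2} - 36 S\right) = - 6 W^{2} + 216 S$)
$\frac{1}{n{\left(\left(4 - 5\right) \left(-7\right),-51 \right)} + F} = \frac{1}{\left(- 6 \left(\left(4 - 5\right) \left(-7\right)\right)^{2} + 216 \left(-51\right)\right) - 80361} = \frac{1}{\left(- 6 \left(\left(-1\right) \left(-7\right)\right)^{2} - 11016\right) - 80361} = \frac{1}{\left(- 6 \cdot 7^{2} - 11016\right) - 80361} = \frac{1}{\left(\left(-6\right) 49 - 11016\right) - 80361} = \frac{1}{\left(-294 - 11016\right) - 80361} = \frac{1}{-11310 - 80361} = \frac{1}{-91671} = - \frac{1}{91671}$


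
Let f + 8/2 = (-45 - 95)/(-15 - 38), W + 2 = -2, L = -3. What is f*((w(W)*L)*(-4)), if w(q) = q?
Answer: 3456/53 ≈ 65.208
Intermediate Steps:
W = -4 (W = -2 - 2 = -4)
f = -72/53 (f = -4 + (-45 - 95)/(-15 - 38) = -4 - 140/(-53) = -4 - 140*(-1/53) = -4 + 140/53 = -72/53 ≈ -1.3585)
f*((w(W)*L)*(-4)) = -72*(-4*(-3))*(-4)/53 = -864*(-4)/53 = -72/53*(-48) = 3456/53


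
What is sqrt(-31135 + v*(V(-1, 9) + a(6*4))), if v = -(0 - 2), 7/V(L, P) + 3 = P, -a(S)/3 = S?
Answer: I*sqrt(281490)/3 ≈ 176.85*I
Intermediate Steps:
a(S) = -3*S
V(L, P) = 7/(-3 + P)
v = 2 (v = -1*(-2) = 2)
sqrt(-31135 + v*(V(-1, 9) + a(6*4))) = sqrt(-31135 + 2*(7/(-3 + 9) - 18*4)) = sqrt(-31135 + 2*(7/6 - 3*24)) = sqrt(-31135 + 2*(7*(1/6) - 72)) = sqrt(-31135 + 2*(7/6 - 72)) = sqrt(-31135 + 2*(-425/6)) = sqrt(-31135 - 425/3) = sqrt(-93830/3) = I*sqrt(281490)/3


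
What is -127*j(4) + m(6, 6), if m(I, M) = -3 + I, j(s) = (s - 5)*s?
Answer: 511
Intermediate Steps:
j(s) = s*(-5 + s) (j(s) = (-5 + s)*s = s*(-5 + s))
-127*j(4) + m(6, 6) = -508*(-5 + 4) + (-3 + 6) = -508*(-1) + 3 = -127*(-4) + 3 = 508 + 3 = 511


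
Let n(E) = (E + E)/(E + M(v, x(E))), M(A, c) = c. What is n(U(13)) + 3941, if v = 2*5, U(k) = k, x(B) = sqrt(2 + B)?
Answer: 303626/77 - 13*sqrt(15)/77 ≈ 3942.5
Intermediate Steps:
v = 10
n(E) = 2*E/(E + sqrt(2 + E)) (n(E) = (E + E)/(E + sqrt(2 + E)) = (2*E)/(E + sqrt(2 + E)) = 2*E/(E + sqrt(2 + E)))
n(U(13)) + 3941 = 2*13/(13 + sqrt(2 + 13)) + 3941 = 2*13/(13 + sqrt(15)) + 3941 = 26/(13 + sqrt(15)) + 3941 = 3941 + 26/(13 + sqrt(15))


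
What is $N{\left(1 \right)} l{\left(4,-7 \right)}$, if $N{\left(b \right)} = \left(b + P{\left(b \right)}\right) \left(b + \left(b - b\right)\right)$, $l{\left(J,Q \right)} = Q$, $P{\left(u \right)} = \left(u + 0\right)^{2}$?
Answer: $-14$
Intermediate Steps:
$P{\left(u \right)} = u^{2}$
$N{\left(b \right)} = b \left(b + b^{2}\right)$ ($N{\left(b \right)} = \left(b + b^{2}\right) \left(b + \left(b - b\right)\right) = \left(b + b^{2}\right) \left(b + 0\right) = \left(b + b^{2}\right) b = b \left(b + b^{2}\right)$)
$N{\left(1 \right)} l{\left(4,-7 \right)} = 1^{2} \left(1 + 1\right) \left(-7\right) = 1 \cdot 2 \left(-7\right) = 2 \left(-7\right) = -14$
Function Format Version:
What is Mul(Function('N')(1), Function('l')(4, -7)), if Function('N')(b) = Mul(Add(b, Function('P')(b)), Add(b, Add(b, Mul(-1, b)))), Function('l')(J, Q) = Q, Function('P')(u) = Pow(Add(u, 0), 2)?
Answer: -14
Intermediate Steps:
Function('P')(u) = Pow(u, 2)
Function('N')(b) = Mul(b, Add(b, Pow(b, 2))) (Function('N')(b) = Mul(Add(b, Pow(b, 2)), Add(b, Add(b, Mul(-1, b)))) = Mul(Add(b, Pow(b, 2)), Add(b, 0)) = Mul(Add(b, Pow(b, 2)), b) = Mul(b, Add(b, Pow(b, 2))))
Mul(Function('N')(1), Function('l')(4, -7)) = Mul(Mul(Pow(1, 2), Add(1, 1)), -7) = Mul(Mul(1, 2), -7) = Mul(2, -7) = -14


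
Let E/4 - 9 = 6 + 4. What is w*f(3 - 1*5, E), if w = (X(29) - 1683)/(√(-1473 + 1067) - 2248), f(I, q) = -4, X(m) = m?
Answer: -7436384/2526955 - 3308*I*√406/2526955 ≈ -2.9428 - 0.026377*I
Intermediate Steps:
E = 76 (E = 36 + 4*(6 + 4) = 36 + 4*10 = 36 + 40 = 76)
w = -1654/(-2248 + I*√406) (w = (29 - 1683)/(√(-1473 + 1067) - 2248) = -1654/(√(-406) - 2248) = -1654/(I*√406 - 2248) = -1654/(-2248 + I*√406) ≈ 0.73571 + 0.0065943*I)
w*f(3 - 1*5, E) = (1859096/2526955 + 827*I*√406/2526955)*(-4) = -7436384/2526955 - 3308*I*√406/2526955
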